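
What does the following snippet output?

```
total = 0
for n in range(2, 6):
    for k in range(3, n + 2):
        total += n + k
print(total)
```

n=2,k=3: total = 0+5 = 5
n=3,k=3: total = 5+6 = 11
n=3,k=4: total = 11+7 = 18
n=4,k=3: total = 18+7 = 25
n=4,k=4: total = 25+8 = 33
n=4,k=5: total = 33+9 = 42
n=5,k=3: total = 42+8 = 50
n=5,k=4: total = 50+9 = 59
n=5,k=5: total = 59+10 = 69
n=5,k=6: total = 69+11 = 80

80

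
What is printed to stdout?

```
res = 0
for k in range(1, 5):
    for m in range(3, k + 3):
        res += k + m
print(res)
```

k=1,m=3: res = 0+4 = 4
k=2,m=3: res = 4+5 = 9
k=2,m=4: res = 9+6 = 15
k=3,m=3: res = 15+6 = 21
k=3,m=4: res = 21+7 = 28
k=3,m=5: res = 28+8 = 36
k=4,m=3: res = 36+7 = 43
k=4,m=4: res = 43+8 = 51
k=4,m=5: res = 51+9 = 60
k=4,m=6: res = 60+10 = 70

70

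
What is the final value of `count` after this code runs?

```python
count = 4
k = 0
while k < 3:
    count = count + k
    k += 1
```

k=0: count = 4+0 = 4
k=1: count = 4+1 = 5
k=2: count = 5+2 = 7

7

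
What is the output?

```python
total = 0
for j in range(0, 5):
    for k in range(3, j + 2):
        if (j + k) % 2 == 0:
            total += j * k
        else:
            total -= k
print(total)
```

j=2,k=3: odd sum, total = 0-3 = -3
j=3,k=3: even sum, total = (-3)+9 = 6
j=3,k=4: odd sum, total = 6-4 = 2
j=4,k=3: odd sum, total = 2-3 = -1
j=4,k=4: even sum, total = (-1)+16 = 15
j=4,k=5: odd sum, total = 15-5 = 10

10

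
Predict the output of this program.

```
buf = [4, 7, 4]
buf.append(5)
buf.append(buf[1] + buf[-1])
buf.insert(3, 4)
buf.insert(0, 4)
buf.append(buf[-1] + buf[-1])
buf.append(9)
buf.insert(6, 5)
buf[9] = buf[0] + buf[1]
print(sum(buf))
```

append 5 → [4, 7, 4, 5]
append buf[1]+buf[-1] = 7+5 = 12 → [4, 7, 4, 5, 12]
insert 4 at 3 → [4, 7, 4, 4, 5, 12]
insert 4 at 0 → [4, 4, 7, 4, 4, 5, 12]
append buf[-1]+buf[-1] = 12+12 = 24 → [4, 4, 7, 4, 4, 5, 12, 24]
append 9 → [4, 4, 7, 4, 4, 5, 12, 24, 9]
insert 5 at 6 → [4, 4, 7, 4, 4, 5, 5, 12, 24, 9]
buf[9] = buf[0]+buf[1] = 4+4 = 8 → [4, 4, 7, 4, 4, 5, 5, 12, 24, 8]
sum = 77

77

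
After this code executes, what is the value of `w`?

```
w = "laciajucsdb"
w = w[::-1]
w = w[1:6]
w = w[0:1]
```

reverse → 'bdscujaical'
slice [1:6] → 'dscuj'
slice [0:1] → 'd'

'd'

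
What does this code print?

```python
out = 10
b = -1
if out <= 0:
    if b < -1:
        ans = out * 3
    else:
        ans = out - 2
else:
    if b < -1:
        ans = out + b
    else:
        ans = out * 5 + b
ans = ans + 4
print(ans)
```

53

out=10, b=-1
out <= 0 is False; b < -1 is False
→ ans = out * 5 + b = 49
ans = 49+4 = 53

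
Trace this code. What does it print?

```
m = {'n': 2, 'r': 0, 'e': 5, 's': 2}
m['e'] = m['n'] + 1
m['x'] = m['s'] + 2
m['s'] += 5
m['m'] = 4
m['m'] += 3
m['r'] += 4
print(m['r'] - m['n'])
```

2

m['e'] = m['n']+1 = 3 → {'n': 2, 'r': 0, 'e': 3, 's': 2}
m['x'] = m['s']+2 = 4 → {'n': 2, 'r': 0, 'e': 3, 's': 2, 'x': 4}
m['s'] = 2+5 = 7 → {'n': 2, 'r': 0, 'e': 3, 's': 7, 'x': 4}
m['m'] = 4 → {'n': 2, 'r': 0, 'e': 3, 's': 7, 'x': 4, 'm': 4}
m['m'] = 4+3 = 7 → {'n': 2, 'r': 0, 'e': 3, 's': 7, 'x': 4, 'm': 7}
m['r'] = 0+4 = 4 → {'n': 2, 'r': 4, 'e': 3, 's': 7, 'x': 4, 'm': 7}
m['r']-m['n'] = 4-2 = 2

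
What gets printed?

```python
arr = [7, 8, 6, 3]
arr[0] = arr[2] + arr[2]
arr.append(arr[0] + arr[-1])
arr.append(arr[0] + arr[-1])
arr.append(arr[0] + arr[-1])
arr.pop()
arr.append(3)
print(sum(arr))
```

74

arr[0] = arr[2]+arr[2] = 6+6 = 12 → [12, 8, 6, 3]
append arr[0]+arr[-1] = 12+3 = 15 → [12, 8, 6, 3, 15]
append arr[0]+arr[-1] = 12+15 = 27 → [12, 8, 6, 3, 15, 27]
append arr[0]+arr[-1] = 12+27 = 39 → [12, 8, 6, 3, 15, 27, 39]
pop() removes 39 → [12, 8, 6, 3, 15, 27]
append 3 → [12, 8, 6, 3, 15, 27, 3]
sum = 74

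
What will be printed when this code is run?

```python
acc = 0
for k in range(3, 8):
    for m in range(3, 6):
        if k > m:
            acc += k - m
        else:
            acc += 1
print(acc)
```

k=3,m=3: not 3>3, acc = 0+1 = 1
k=3,m=4: not 3>4, acc = 1+1 = 2
k=3,m=5: not 3>5, acc = 2+1 = 3
k=4,m=3: 4>3, acc = 3+1 = 4
k=4,m=4: not 4>4, acc = 4+1 = 5
k=4,m=5: not 4>5, acc = 5+1 = 6
k=5,m=3: 5>3, acc = 6+2 = 8
k=5,m=4: 5>4, acc = 8+1 = 9
k=5,m=5: not 5>5, acc = 9+1 = 10
k=6,m=3: 6>3, acc = 10+3 = 13
k=6,m=4: 6>4, acc = 13+2 = 15
k=6,m=5: 6>5, acc = 15+1 = 16
k=7,m=3: 7>3, acc = 16+4 = 20
k=7,m=4: 7>4, acc = 20+3 = 23
k=7,m=5: 7>5, acc = 23+2 = 25

25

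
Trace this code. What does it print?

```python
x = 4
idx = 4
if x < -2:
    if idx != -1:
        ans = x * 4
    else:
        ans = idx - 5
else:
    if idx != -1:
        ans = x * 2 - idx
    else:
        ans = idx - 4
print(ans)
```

x=4, idx=4
x < -2 is False; idx != -1 is True
→ ans = x * 2 - idx = 4

4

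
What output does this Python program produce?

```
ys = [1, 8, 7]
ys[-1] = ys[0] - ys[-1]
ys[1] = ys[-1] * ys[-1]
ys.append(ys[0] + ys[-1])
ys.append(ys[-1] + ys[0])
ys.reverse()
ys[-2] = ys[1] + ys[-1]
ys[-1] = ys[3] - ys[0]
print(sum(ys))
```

ys[-1] = ys[0]-ys[-1] = 1-7 = -6 → [1, 8, -6]
ys[1] = ys[-1]*ys[-1] = (-6)*(-6) = 36 → [1, 36, -6]
append ys[0]+ys[-1] = 1+(-6) = -5 → [1, 36, -6, -5]
append ys[-1]+ys[0] = (-5)+1 = -4 → [1, 36, -6, -5, -4]
reverse → [-4, -5, -6, 36, 1]
ys[-2] = ys[1]+ys[-1] = (-5)+1 = -4 → [-4, -5, -6, -4, 1]
ys[-1] = ys[3]-ys[0] = (-4)-(-4) = 0 → [-4, -5, -6, -4, 0]
sum = -19

-19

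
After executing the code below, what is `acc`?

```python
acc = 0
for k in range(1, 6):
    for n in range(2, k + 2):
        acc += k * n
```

195

k=1,n=2: acc = 0+2 = 2
k=2,n=2: acc = 2+4 = 6
k=2,n=3: acc = 6+6 = 12
k=3,n=2: acc = 12+6 = 18
k=3,n=3: acc = 18+9 = 27
k=3,n=4: acc = 27+12 = 39
k=4,n=2: acc = 39+8 = 47
k=4,n=3: acc = 47+12 = 59
k=4,n=4: acc = 59+16 = 75
k=4,n=5: acc = 75+20 = 95
k=5,n=2: acc = 95+10 = 105
k=5,n=3: acc = 105+15 = 120
k=5,n=4: acc = 120+20 = 140
k=5,n=5: acc = 140+25 = 165
k=5,n=6: acc = 165+30 = 195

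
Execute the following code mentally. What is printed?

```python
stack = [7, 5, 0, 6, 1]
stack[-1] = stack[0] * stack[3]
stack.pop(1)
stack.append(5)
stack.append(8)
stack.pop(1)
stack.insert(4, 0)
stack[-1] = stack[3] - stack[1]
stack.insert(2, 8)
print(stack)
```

stack[-1] = stack[0]*stack[3] = 7*6 = 42 → [7, 5, 0, 6, 42]
pop(1) removes 5 → [7, 0, 6, 42]
append 5 → [7, 0, 6, 42, 5]
append 8 → [7, 0, 6, 42, 5, 8]
pop(1) removes 0 → [7, 6, 42, 5, 8]
insert 0 at 4 → [7, 6, 42, 5, 0, 8]
stack[-1] = stack[3]-stack[1] = 5-6 = -1 → [7, 6, 42, 5, 0, -1]
insert 8 at 2 → [7, 6, 8, 42, 5, 0, -1]

[7, 6, 8, 42, 5, 0, -1]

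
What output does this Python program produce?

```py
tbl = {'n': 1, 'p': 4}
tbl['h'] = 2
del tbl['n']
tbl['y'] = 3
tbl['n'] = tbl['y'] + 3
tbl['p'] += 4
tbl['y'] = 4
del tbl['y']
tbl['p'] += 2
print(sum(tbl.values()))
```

18

tbl['h'] = 2 → {'n': 1, 'p': 4, 'h': 2}
del 'n' → {'p': 4, 'h': 2}
tbl['y'] = 3 → {'p': 4, 'h': 2, 'y': 3}
tbl['n'] = tbl['y']+3 = 6 → {'p': 4, 'h': 2, 'y': 3, 'n': 6}
tbl['p'] = 4+4 = 8 → {'p': 8, 'h': 2, 'y': 3, 'n': 6}
tbl['y'] = 4 → {'p': 8, 'h': 2, 'y': 4, 'n': 6}
del 'y' → {'p': 8, 'h': 2, 'n': 6}
tbl['p'] = 8+2 = 10 → {'p': 10, 'h': 2, 'n': 6}
sum of values = 18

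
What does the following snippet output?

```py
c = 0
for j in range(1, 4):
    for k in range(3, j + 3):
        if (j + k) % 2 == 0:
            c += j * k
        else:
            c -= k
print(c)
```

j=1,k=3: even sum, c = 0+3 = 3
j=2,k=3: odd sum, c = 3-3 = 0
j=2,k=4: even sum, c = 0+8 = 8
j=3,k=3: even sum, c = 8+9 = 17
j=3,k=4: odd sum, c = 17-4 = 13
j=3,k=5: even sum, c = 13+15 = 28

28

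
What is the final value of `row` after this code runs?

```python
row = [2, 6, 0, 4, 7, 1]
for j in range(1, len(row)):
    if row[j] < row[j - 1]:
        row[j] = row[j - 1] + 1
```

[2, 6, 7, 8, 9, 10]

j=1: 6>=2, unchanged → [2, 6, 0, 4, 7, 1]
j=2: 0<6, row[2] = 6+1 = 7 → [2, 6, 7, 4, 7, 1]
j=3: 4<7, row[3] = 7+1 = 8 → [2, 6, 7, 8, 7, 1]
j=4: 7<8, row[4] = 8+1 = 9 → [2, 6, 7, 8, 9, 1]
j=5: 1<9, row[5] = 9+1 = 10 → [2, 6, 7, 8, 9, 10]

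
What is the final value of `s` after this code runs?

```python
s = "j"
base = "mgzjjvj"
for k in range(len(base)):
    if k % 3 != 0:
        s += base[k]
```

k=0: skip
k=1: add 'g' → 'jg'
k=2: add 'z' → 'jgz'
k=3: skip
k=4: add 'j' → 'jgzj'
k=5: add 'v' → 'jgzjv'
k=6: skip

'jgzjv'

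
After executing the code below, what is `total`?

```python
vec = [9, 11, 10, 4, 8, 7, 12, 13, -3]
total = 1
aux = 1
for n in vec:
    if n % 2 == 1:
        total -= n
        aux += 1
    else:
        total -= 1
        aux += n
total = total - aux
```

-80

n=9: odd, total = 1-9 = -8; aux=2
n=11: odd, total = (-8)-11 = -19; aux=3
n=10: not odd, total = (-19)-1 = -20; aux=13
n=4: not odd, total = (-20)-1 = -21; aux=17
n=8: not odd, total = (-21)-1 = -22; aux=25
n=7: odd, total = (-22)-7 = -29; aux=26
n=12: not odd, total = (-29)-1 = -30; aux=38
n=13: odd, total = (-30)-13 = -43; aux=39
n=-3: odd, total = (-43)-(-3) = -40; aux=40
total-aux = (-40)-40 = -80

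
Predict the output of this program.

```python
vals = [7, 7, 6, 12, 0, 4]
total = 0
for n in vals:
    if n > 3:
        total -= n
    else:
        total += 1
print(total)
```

n=7: >3, total = 0-7 = -7
n=7: >3, total = (-7)-7 = -14
n=6: >3, total = (-14)-6 = -20
n=12: >3, total = (-20)-12 = -32
n=0: not >3, total = (-32)+1 = -31
n=4: >3, total = (-31)-4 = -35

-35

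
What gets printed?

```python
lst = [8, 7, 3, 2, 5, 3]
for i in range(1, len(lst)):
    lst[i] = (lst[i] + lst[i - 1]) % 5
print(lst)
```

i=1: lst[1] = (7+8)%5 = 0 → [8, 0, 3, 2, 5, 3]
i=2: lst[2] = (3+0)%5 = 3 → [8, 0, 3, 2, 5, 3]
i=3: lst[3] = (2+3)%5 = 0 → [8, 0, 3, 0, 5, 3]
i=4: lst[4] = (5+0)%5 = 0 → [8, 0, 3, 0, 0, 3]
i=5: lst[5] = (3+0)%5 = 3 → [8, 0, 3, 0, 0, 3]

[8, 0, 3, 0, 0, 3]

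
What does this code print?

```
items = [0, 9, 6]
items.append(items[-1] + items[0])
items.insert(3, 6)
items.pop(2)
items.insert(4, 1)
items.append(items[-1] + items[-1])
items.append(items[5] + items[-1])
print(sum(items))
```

28

append items[-1]+items[0] = 6+0 = 6 → [0, 9, 6, 6]
insert 6 at 3 → [0, 9, 6, 6, 6]
pop(2) removes 6 → [0, 9, 6, 6]
insert 1 at 4 → [0, 9, 6, 6, 1]
append items[-1]+items[-1] = 1+1 = 2 → [0, 9, 6, 6, 1, 2]
append items[5]+items[-1] = 2+2 = 4 → [0, 9, 6, 6, 1, 2, 4]
sum = 28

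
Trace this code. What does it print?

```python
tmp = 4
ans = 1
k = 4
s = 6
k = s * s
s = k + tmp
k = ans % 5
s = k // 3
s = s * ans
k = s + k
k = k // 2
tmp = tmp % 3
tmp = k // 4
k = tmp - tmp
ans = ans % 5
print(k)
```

k = 6*6 = 36
s = 36+4 = 40
k = 1%5 = 1
s = 1//3 = 0
s = 0*1 = 0
k = 0+1 = 1
k = 1//2 = 0
tmp = 4%3 = 1
tmp = 0//4 = 0
k = 0-0 = 0
ans = 1%5 = 1

0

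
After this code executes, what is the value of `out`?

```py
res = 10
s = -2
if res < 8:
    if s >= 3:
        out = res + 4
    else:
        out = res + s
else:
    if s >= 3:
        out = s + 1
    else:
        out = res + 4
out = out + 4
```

18

res=10, s=-2
res < 8 is False; s >= 3 is False
→ out = res + 4 = 14
out = 14+4 = 18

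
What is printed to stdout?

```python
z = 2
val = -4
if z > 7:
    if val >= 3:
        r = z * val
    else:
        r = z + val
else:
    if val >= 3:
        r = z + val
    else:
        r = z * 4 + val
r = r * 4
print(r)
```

16

z=2, val=-4
z > 7 is False; val >= 3 is False
→ r = z * 4 + val = 4
r = 4*4 = 16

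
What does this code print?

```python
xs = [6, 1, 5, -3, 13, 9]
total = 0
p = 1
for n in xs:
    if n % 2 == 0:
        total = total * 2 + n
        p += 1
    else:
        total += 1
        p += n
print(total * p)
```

n=6: even, total = 0*2+6 = 6; p=2
n=1: not even, total = 6+1 = 7; p=3
n=5: not even, total = 7+1 = 8; p=8
n=-3: not even, total = 8+1 = 9; p=5
n=13: not even, total = 9+1 = 10; p=18
n=9: not even, total = 10+1 = 11; p=27
total*p = 11*27 = 297

297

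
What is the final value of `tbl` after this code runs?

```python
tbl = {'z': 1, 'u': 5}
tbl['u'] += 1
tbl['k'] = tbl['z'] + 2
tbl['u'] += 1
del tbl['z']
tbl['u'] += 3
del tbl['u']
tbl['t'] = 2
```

{'k': 3, 't': 2}

tbl['u'] = 5+1 = 6 → {'z': 1, 'u': 6}
tbl['k'] = tbl['z']+2 = 3 → {'z': 1, 'u': 6, 'k': 3}
tbl['u'] = 6+1 = 7 → {'z': 1, 'u': 7, 'k': 3}
del 'z' → {'u': 7, 'k': 3}
tbl['u'] = 7+3 = 10 → {'u': 10, 'k': 3}
del 'u' → {'k': 3}
tbl['t'] = 2 → {'k': 3, 't': 2}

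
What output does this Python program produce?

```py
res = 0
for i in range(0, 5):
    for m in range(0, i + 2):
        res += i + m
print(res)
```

i=0,m=0: res = 0+0 = 0
i=0,m=1: res = 0+1 = 1
i=1,m=0: res = 1+1 = 2
i=1,m=1: res = 2+2 = 4
i=1,m=2: res = 4+3 = 7
i=2,m=0: res = 7+2 = 9
i=2,m=1: res = 9+3 = 12
i=2,m=2: res = 12+4 = 16
i=2,m=3: res = 16+5 = 21
i=3,m=0: res = 21+3 = 24
i=3,m=1: res = 24+4 = 28
i=3,m=2: res = 28+5 = 33
i=3,m=3: res = 33+6 = 39
i=3,m=4: res = 39+7 = 46
i=4,m=0: res = 46+4 = 50
i=4,m=1: res = 50+5 = 55
i=4,m=2: res = 55+6 = 61
i=4,m=3: res = 61+7 = 68
i=4,m=4: res = 68+8 = 76
i=4,m=5: res = 76+9 = 85

85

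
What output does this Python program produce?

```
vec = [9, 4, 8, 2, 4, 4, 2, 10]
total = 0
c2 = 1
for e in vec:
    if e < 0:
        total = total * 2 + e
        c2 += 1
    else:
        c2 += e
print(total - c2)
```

-44

e=9: not <0; c2=10
e=4: not <0; c2=14
e=8: not <0; c2=22
e=2: not <0; c2=24
e=4: not <0; c2=28
e=4: not <0; c2=32
e=2: not <0; c2=34
e=10: not <0; c2=44
total-c2 = 0-44 = -44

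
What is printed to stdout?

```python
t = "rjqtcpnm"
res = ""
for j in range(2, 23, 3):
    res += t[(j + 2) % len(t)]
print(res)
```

j=2: add t[4]='c' → 'c'
j=5: add t[7]='m' → 'cm'
j=8: add t[2]='q' → 'cmq'
j=11: add t[5]='p' → 'cmqp'
j=14: add t[0]='r' → 'cmqpr'
j=17: add t[3]='t' → 'cmqprt'
j=20: add t[6]='n' → 'cmqprtn'

cmqprtn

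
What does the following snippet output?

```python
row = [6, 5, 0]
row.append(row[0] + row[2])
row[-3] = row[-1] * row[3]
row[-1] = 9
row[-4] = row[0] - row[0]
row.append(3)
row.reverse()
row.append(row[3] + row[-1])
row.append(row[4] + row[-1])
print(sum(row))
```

120

append row[0]+row[2] = 6+0 = 6 → [6, 5, 0, 6]
row[-3] = row[-1]*row[3] = 6*6 = 36 → [6, 36, 0, 6]
row[-1] = 9 → [6, 36, 0, 9]
row[-4] = row[0]-row[0] = 6-6 = 0 → [0, 36, 0, 9]
append 3 → [0, 36, 0, 9, 3]
reverse → [3, 9, 0, 36, 0]
append row[3]+row[-1] = 36+0 = 36 → [3, 9, 0, 36, 0, 36]
append row[4]+row[-1] = 0+36 = 36 → [3, 9, 0, 36, 0, 36, 36]
sum = 120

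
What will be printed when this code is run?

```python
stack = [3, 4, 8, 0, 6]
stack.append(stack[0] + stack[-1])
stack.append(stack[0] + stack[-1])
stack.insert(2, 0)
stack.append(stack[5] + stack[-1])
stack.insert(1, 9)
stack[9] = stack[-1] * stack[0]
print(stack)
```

append stack[0]+stack[-1] = 3+6 = 9 → [3, 4, 8, 0, 6, 9]
append stack[0]+stack[-1] = 3+9 = 12 → [3, 4, 8, 0, 6, 9, 12]
insert 0 at 2 → [3, 4, 0, 8, 0, 6, 9, 12]
append stack[5]+stack[-1] = 6+12 = 18 → [3, 4, 0, 8, 0, 6, 9, 12, 18]
insert 9 at 1 → [3, 9, 4, 0, 8, 0, 6, 9, 12, 18]
stack[9] = stack[-1]*stack[0] = 18*3 = 54 → [3, 9, 4, 0, 8, 0, 6, 9, 12, 54]

[3, 9, 4, 0, 8, 0, 6, 9, 12, 54]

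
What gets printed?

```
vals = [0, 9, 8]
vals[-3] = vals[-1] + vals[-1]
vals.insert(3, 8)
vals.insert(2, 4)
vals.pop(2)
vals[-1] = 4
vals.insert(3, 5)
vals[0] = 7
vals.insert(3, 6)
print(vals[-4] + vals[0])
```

vals[-3] = vals[-1]+vals[-1] = 8+8 = 16 → [16, 9, 8]
insert 8 at 3 → [16, 9, 8, 8]
insert 4 at 2 → [16, 9, 4, 8, 8]
pop(2) removes 4 → [16, 9, 8, 8]
vals[-1] = 4 → [16, 9, 8, 4]
insert 5 at 3 → [16, 9, 8, 5, 4]
vals[0] = 7 → [7, 9, 8, 5, 4]
insert 6 at 3 → [7, 9, 8, 6, 5, 4]
vals[-4]+vals[0] = 8+7 = 15

15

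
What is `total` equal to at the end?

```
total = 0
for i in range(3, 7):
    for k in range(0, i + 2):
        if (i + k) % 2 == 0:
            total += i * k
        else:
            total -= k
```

i=3,k=0: odd sum, total = 0-0 = 0
i=3,k=1: even sum, total = 0+3 = 3
i=3,k=2: odd sum, total = 3-2 = 1
i=3,k=3: even sum, total = 1+9 = 10
i=3,k=4: odd sum, total = 10-4 = 6
i=4,k=0: even sum, total = 6+0 = 6
i=4,k=1: odd sum, total = 6-1 = 5
i=4,k=2: even sum, total = 5+8 = 13
i=4,k=3: odd sum, total = 13-3 = 10
i=4,k=4: even sum, total = 10+16 = 26
i=4,k=5: odd sum, total = 26-5 = 21
i=5,k=0: odd sum, total = 21-0 = 21
i=5,k=1: even sum, total = 21+5 = 26
i=5,k=2: odd sum, total = 26-2 = 24
i=5,k=3: even sum, total = 24+15 = 39
i=5,k=4: odd sum, total = 39-4 = 35
i=5,k=5: even sum, total = 35+25 = 60
i=5,k=6: odd sum, total = 60-6 = 54
i=6,k=0: even sum, total = 54+0 = 54
i=6,k=1: odd sum, total = 54-1 = 53
i=6,k=2: even sum, total = 53+12 = 65
i=6,k=3: odd sum, total = 65-3 = 62
i=6,k=4: even sum, total = 62+24 = 86
i=6,k=5: odd sum, total = 86-5 = 81
i=6,k=6: even sum, total = 81+36 = 117
i=6,k=7: odd sum, total = 117-7 = 110

110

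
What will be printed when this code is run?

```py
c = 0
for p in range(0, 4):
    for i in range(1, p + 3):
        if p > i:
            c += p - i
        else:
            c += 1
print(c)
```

p=0,i=1: not 0>1, c = 0+1 = 1
p=0,i=2: not 0>2, c = 1+1 = 2
p=1,i=1: not 1>1, c = 2+1 = 3
p=1,i=2: not 1>2, c = 3+1 = 4
p=1,i=3: not 1>3, c = 4+1 = 5
p=2,i=1: 2>1, c = 5+1 = 6
p=2,i=2: not 2>2, c = 6+1 = 7
p=2,i=3: not 2>3, c = 7+1 = 8
p=2,i=4: not 2>4, c = 8+1 = 9
p=3,i=1: 3>1, c = 9+2 = 11
p=3,i=2: 3>2, c = 11+1 = 12
p=3,i=3: not 3>3, c = 12+1 = 13
p=3,i=4: not 3>4, c = 13+1 = 14
p=3,i=5: not 3>5, c = 14+1 = 15

15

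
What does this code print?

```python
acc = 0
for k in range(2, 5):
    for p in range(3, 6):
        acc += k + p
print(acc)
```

k=2,p=3: acc = 0+5 = 5
k=2,p=4: acc = 5+6 = 11
k=2,p=5: acc = 11+7 = 18
k=3,p=3: acc = 18+6 = 24
k=3,p=4: acc = 24+7 = 31
k=3,p=5: acc = 31+8 = 39
k=4,p=3: acc = 39+7 = 46
k=4,p=4: acc = 46+8 = 54
k=4,p=5: acc = 54+9 = 63

63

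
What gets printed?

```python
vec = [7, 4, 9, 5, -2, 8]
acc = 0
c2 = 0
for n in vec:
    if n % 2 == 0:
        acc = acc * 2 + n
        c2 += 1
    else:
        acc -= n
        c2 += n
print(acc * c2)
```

-2208

n=7: not even, acc = 0-7 = -7; c2=7
n=4: even, acc = (-7)*2+4 = -10; c2=8
n=9: not even, acc = (-10)-9 = -19; c2=17
n=5: not even, acc = (-19)-5 = -24; c2=22
n=-2: even, acc = (-24)*2+(-2) = -50; c2=23
n=8: even, acc = (-50)*2+8 = -92; c2=24
acc*c2 = (-92)*24 = -2208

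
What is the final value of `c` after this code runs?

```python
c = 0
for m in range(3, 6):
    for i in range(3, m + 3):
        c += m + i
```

105

m=3,i=3: c = 0+6 = 6
m=3,i=4: c = 6+7 = 13
m=3,i=5: c = 13+8 = 21
m=4,i=3: c = 21+7 = 28
m=4,i=4: c = 28+8 = 36
m=4,i=5: c = 36+9 = 45
m=4,i=6: c = 45+10 = 55
m=5,i=3: c = 55+8 = 63
m=5,i=4: c = 63+9 = 72
m=5,i=5: c = 72+10 = 82
m=5,i=6: c = 82+11 = 93
m=5,i=7: c = 93+12 = 105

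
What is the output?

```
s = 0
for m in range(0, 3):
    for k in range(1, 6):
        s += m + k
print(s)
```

m=0,k=1: s = 0+1 = 1
m=0,k=2: s = 1+2 = 3
m=0,k=3: s = 3+3 = 6
m=0,k=4: s = 6+4 = 10
m=0,k=5: s = 10+5 = 15
m=1,k=1: s = 15+2 = 17
m=1,k=2: s = 17+3 = 20
m=1,k=3: s = 20+4 = 24
m=1,k=4: s = 24+5 = 29
m=1,k=5: s = 29+6 = 35
m=2,k=1: s = 35+3 = 38
m=2,k=2: s = 38+4 = 42
m=2,k=3: s = 42+5 = 47
m=2,k=4: s = 47+6 = 53
m=2,k=5: s = 53+7 = 60

60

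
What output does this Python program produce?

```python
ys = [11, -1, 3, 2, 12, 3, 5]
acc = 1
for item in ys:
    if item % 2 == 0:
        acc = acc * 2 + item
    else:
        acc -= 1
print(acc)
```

item=11: not even, acc = 1-1 = 0
item=-1: not even, acc = 0-1 = -1
item=3: not even, acc = (-1)-1 = -2
item=2: even, acc = (-2)*2+2 = -2
item=12: even, acc = (-2)*2+12 = 8
item=3: not even, acc = 8-1 = 7
item=5: not even, acc = 7-1 = 6

6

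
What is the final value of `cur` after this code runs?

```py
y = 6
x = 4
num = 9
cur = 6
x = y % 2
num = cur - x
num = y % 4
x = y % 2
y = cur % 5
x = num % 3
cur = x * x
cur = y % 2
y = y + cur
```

x = 6%2 = 0
num = 6-0 = 6
num = 6%4 = 2
x = 6%2 = 0
y = 6%5 = 1
x = 2%3 = 2
cur = 2*2 = 4
cur = 1%2 = 1
y = 1+1 = 2

1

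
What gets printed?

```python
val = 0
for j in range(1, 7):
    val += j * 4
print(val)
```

84

j=1: val = 0+1*4 = 4
j=2: val = 4+2*4 = 12
j=3: val = 12+3*4 = 24
j=4: val = 24+4*4 = 40
j=5: val = 40+5*4 = 60
j=6: val = 60+6*4 = 84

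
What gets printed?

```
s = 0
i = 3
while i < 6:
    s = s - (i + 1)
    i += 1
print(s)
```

i=3: s = 0-4 = -4
i=4: s = (-4)-5 = -9
i=5: s = (-9)-6 = -15

-15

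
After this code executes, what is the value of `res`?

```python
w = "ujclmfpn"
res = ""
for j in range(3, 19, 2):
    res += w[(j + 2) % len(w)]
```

'fnjlfnjl'

j=3: add w[5]='f' → 'f'
j=5: add w[7]='n' → 'fn'
j=7: add w[1]='j' → 'fnj'
j=9: add w[3]='l' → 'fnjl'
j=11: add w[5]='f' → 'fnjlf'
j=13: add w[7]='n' → 'fnjlfn'
j=15: add w[1]='j' → 'fnjlfnj'
j=17: add w[3]='l' → 'fnjlfnjl'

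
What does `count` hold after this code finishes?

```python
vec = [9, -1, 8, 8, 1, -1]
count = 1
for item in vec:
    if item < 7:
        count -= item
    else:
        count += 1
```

5

item=9: not <7, count = 1+1 = 2
item=-1: <7, count = 2-(-1) = 3
item=8: not <7, count = 3+1 = 4
item=8: not <7, count = 4+1 = 5
item=1: <7, count = 5-1 = 4
item=-1: <7, count = 4-(-1) = 5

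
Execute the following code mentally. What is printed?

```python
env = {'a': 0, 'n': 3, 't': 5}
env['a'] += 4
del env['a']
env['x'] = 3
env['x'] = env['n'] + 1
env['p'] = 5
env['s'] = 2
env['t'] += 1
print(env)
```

env['a'] = 0+4 = 4 → {'a': 4, 'n': 3, 't': 5}
del 'a' → {'n': 3, 't': 5}
env['x'] = 3 → {'n': 3, 't': 5, 'x': 3}
env['x'] = env['n']+1 = 4 → {'n': 3, 't': 5, 'x': 4}
env['p'] = 5 → {'n': 3, 't': 5, 'x': 4, 'p': 5}
env['s'] = 2 → {'n': 3, 't': 5, 'x': 4, 'p': 5, 's': 2}
env['t'] = 5+1 = 6 → {'n': 3, 't': 6, 'x': 4, 'p': 5, 's': 2}

{'n': 3, 't': 6, 'x': 4, 'p': 5, 's': 2}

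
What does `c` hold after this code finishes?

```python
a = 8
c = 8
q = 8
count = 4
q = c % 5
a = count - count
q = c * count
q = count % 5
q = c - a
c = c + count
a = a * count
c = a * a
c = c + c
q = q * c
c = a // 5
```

0

q = 8%5 = 3
a = 4-4 = 0
q = 8*4 = 32
q = 4%5 = 4
q = 8-0 = 8
c = 8+4 = 12
a = 0*4 = 0
c = 0*0 = 0
c = 0+0 = 0
q = 8*0 = 0
c = 0//5 = 0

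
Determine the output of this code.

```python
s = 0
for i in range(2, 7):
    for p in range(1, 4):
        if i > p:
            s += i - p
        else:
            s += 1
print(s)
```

i=2,p=1: 2>1, s = 0+1 = 1
i=2,p=2: not 2>2, s = 1+1 = 2
i=2,p=3: not 2>3, s = 2+1 = 3
i=3,p=1: 3>1, s = 3+2 = 5
i=3,p=2: 3>2, s = 5+1 = 6
i=3,p=3: not 3>3, s = 6+1 = 7
i=4,p=1: 4>1, s = 7+3 = 10
i=4,p=2: 4>2, s = 10+2 = 12
i=4,p=3: 4>3, s = 12+1 = 13
i=5,p=1: 5>1, s = 13+4 = 17
i=5,p=2: 5>2, s = 17+3 = 20
i=5,p=3: 5>3, s = 20+2 = 22
i=6,p=1: 6>1, s = 22+5 = 27
i=6,p=2: 6>2, s = 27+4 = 31
i=6,p=3: 6>3, s = 31+3 = 34

34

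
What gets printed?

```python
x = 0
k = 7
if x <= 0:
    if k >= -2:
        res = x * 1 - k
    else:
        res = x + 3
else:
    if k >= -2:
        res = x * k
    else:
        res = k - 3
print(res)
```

-7

x=0, k=7
x <= 0 is True; k >= -2 is True
→ res = x * 1 - k = -7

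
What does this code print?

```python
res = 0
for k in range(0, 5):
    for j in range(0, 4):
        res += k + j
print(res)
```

70

k=0,j=0: res = 0+0 = 0
k=0,j=1: res = 0+1 = 1
k=0,j=2: res = 1+2 = 3
k=0,j=3: res = 3+3 = 6
k=1,j=0: res = 6+1 = 7
k=1,j=1: res = 7+2 = 9
k=1,j=2: res = 9+3 = 12
k=1,j=3: res = 12+4 = 16
k=2,j=0: res = 16+2 = 18
k=2,j=1: res = 18+3 = 21
k=2,j=2: res = 21+4 = 25
k=2,j=3: res = 25+5 = 30
k=3,j=0: res = 30+3 = 33
k=3,j=1: res = 33+4 = 37
k=3,j=2: res = 37+5 = 42
k=3,j=3: res = 42+6 = 48
k=4,j=0: res = 48+4 = 52
k=4,j=1: res = 52+5 = 57
k=4,j=2: res = 57+6 = 63
k=4,j=3: res = 63+7 = 70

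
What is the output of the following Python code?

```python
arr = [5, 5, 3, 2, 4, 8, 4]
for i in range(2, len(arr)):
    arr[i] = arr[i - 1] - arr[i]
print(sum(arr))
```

-20

i=2: arr[2] = 5-3 = 2 → [5, 5, 2, 2, 4, 8, 4]
i=3: arr[3] = 2-2 = 0 → [5, 5, 2, 0, 4, 8, 4]
i=4: arr[4] = 0-4 = -4 → [5, 5, 2, 0, -4, 8, 4]
i=5: arr[5] = (-4)-8 = -12 → [5, 5, 2, 0, -4, -12, 4]
i=6: arr[6] = (-12)-4 = -16 → [5, 5, 2, 0, -4, -12, -16]
sum = -20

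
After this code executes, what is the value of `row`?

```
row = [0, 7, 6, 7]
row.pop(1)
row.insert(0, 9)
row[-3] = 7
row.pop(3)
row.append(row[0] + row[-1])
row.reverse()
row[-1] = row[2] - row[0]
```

pop(1) removes 7 → [0, 6, 7]
insert 9 at 0 → [9, 0, 6, 7]
row[-3] = 7 → [9, 7, 6, 7]
pop(3) removes 7 → [9, 7, 6]
append row[0]+row[-1] = 9+6 = 15 → [9, 7, 6, 15]
reverse → [15, 6, 7, 9]
row[-1] = row[2]-row[0] = 7-15 = -8 → [15, 6, 7, -8]

[15, 6, 7, -8]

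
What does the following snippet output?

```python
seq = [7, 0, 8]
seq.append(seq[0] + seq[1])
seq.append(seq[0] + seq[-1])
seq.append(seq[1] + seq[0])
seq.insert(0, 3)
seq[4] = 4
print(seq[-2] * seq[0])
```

42

append seq[0]+seq[1] = 7+0 = 7 → [7, 0, 8, 7]
append seq[0]+seq[-1] = 7+7 = 14 → [7, 0, 8, 7, 14]
append seq[1]+seq[0] = 0+7 = 7 → [7, 0, 8, 7, 14, 7]
insert 3 at 0 → [3, 7, 0, 8, 7, 14, 7]
seq[4] = 4 → [3, 7, 0, 8, 4, 14, 7]
seq[-2]*seq[0] = 14*3 = 42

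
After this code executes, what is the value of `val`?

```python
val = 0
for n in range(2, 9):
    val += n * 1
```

n=2: val = 0+2*1 = 2
n=3: val = 2+3*1 = 5
n=4: val = 5+4*1 = 9
n=5: val = 9+5*1 = 14
n=6: val = 14+6*1 = 20
n=7: val = 20+7*1 = 27
n=8: val = 27+8*1 = 35

35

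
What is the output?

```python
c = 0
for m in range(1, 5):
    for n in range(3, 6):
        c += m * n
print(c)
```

m=1,n=3: c = 0+3 = 3
m=1,n=4: c = 3+4 = 7
m=1,n=5: c = 7+5 = 12
m=2,n=3: c = 12+6 = 18
m=2,n=4: c = 18+8 = 26
m=2,n=5: c = 26+10 = 36
m=3,n=3: c = 36+9 = 45
m=3,n=4: c = 45+12 = 57
m=3,n=5: c = 57+15 = 72
m=4,n=3: c = 72+12 = 84
m=4,n=4: c = 84+16 = 100
m=4,n=5: c = 100+20 = 120

120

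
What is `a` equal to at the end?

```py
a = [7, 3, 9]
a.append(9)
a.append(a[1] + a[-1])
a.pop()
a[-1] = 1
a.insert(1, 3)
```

[7, 3, 3, 9, 1]

append 9 → [7, 3, 9, 9]
append a[1]+a[-1] = 3+9 = 12 → [7, 3, 9, 9, 12]
pop() removes 12 → [7, 3, 9, 9]
a[-1] = 1 → [7, 3, 9, 1]
insert 3 at 1 → [7, 3, 3, 9, 1]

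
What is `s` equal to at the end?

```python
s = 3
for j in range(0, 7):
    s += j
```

j=0: s = 3+0 = 3
j=1: s = 3+1 = 4
j=2: s = 4+2 = 6
j=3: s = 6+3 = 9
j=4: s = 9+4 = 13
j=5: s = 13+5 = 18
j=6: s = 18+6 = 24

24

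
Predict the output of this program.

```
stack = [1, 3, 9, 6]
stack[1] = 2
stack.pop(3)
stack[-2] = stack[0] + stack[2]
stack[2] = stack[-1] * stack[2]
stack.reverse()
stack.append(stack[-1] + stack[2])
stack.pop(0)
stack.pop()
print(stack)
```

stack[1] = 2 → [1, 2, 9, 6]
pop(3) removes 6 → [1, 2, 9]
stack[-2] = stack[0]+stack[2] = 1+9 = 10 → [1, 10, 9]
stack[2] = stack[-1]*stack[2] = 9*9 = 81 → [1, 10, 81]
reverse → [81, 10, 1]
append stack[-1]+stack[2] = 1+1 = 2 → [81, 10, 1, 2]
pop(0) removes 81 → [10, 1, 2]
pop() removes 2 → [10, 1]

[10, 1]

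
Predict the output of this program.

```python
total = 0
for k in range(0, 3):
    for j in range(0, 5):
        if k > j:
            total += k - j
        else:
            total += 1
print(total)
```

16

k=0,j=0: not 0>0, total = 0+1 = 1
k=0,j=1: not 0>1, total = 1+1 = 2
k=0,j=2: not 0>2, total = 2+1 = 3
k=0,j=3: not 0>3, total = 3+1 = 4
k=0,j=4: not 0>4, total = 4+1 = 5
k=1,j=0: 1>0, total = 5+1 = 6
k=1,j=1: not 1>1, total = 6+1 = 7
k=1,j=2: not 1>2, total = 7+1 = 8
k=1,j=3: not 1>3, total = 8+1 = 9
k=1,j=4: not 1>4, total = 9+1 = 10
k=2,j=0: 2>0, total = 10+2 = 12
k=2,j=1: 2>1, total = 12+1 = 13
k=2,j=2: not 2>2, total = 13+1 = 14
k=2,j=3: not 2>3, total = 14+1 = 15
k=2,j=4: not 2>4, total = 15+1 = 16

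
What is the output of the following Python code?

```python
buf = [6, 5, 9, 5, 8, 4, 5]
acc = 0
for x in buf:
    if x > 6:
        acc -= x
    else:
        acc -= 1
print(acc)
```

-22

x=6: not >6, acc = 0-1 = -1
x=5: not >6, acc = (-1)-1 = -2
x=9: >6, acc = (-2)-9 = -11
x=5: not >6, acc = (-11)-1 = -12
x=8: >6, acc = (-12)-8 = -20
x=4: not >6, acc = (-20)-1 = -21
x=5: not >6, acc = (-21)-1 = -22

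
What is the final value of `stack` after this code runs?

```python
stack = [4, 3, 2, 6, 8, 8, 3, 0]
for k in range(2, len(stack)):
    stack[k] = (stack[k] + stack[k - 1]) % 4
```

k=2: stack[2] = (2+3)%4 = 1 → [4, 3, 1, 6, 8, 8, 3, 0]
k=3: stack[3] = (6+1)%4 = 3 → [4, 3, 1, 3, 8, 8, 3, 0]
k=4: stack[4] = (8+3)%4 = 3 → [4, 3, 1, 3, 3, 8, 3, 0]
k=5: stack[5] = (8+3)%4 = 3 → [4, 3, 1, 3, 3, 3, 3, 0]
k=6: stack[6] = (3+3)%4 = 2 → [4, 3, 1, 3, 3, 3, 2, 0]
k=7: stack[7] = (0+2)%4 = 2 → [4, 3, 1, 3, 3, 3, 2, 2]

[4, 3, 1, 3, 3, 3, 2, 2]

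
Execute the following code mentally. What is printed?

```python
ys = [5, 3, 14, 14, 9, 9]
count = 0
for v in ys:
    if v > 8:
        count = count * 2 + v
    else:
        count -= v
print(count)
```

v=5: not >8, count = 0-5 = -5
v=3: not >8, count = (-5)-3 = -8
v=14: >8, count = (-8)*2+14 = -2
v=14: >8, count = (-2)*2+14 = 10
v=9: >8, count = 10*2+9 = 29
v=9: >8, count = 29*2+9 = 67

67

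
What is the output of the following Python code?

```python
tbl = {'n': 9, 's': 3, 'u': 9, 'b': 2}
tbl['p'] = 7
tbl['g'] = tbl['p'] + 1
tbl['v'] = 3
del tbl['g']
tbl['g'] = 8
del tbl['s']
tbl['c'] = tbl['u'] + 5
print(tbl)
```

tbl['p'] = 7 → {'n': 9, 's': 3, 'u': 9, 'b': 2, 'p': 7}
tbl['g'] = tbl['p']+1 = 8 → {'n': 9, 's': 3, 'u': 9, 'b': 2, 'p': 7, 'g': 8}
tbl['v'] = 3 → {'n': 9, 's': 3, 'u': 9, 'b': 2, 'p': 7, 'g': 8, 'v': 3}
del 'g' → {'n': 9, 's': 3, 'u': 9, 'b': 2, 'p': 7, 'v': 3}
tbl['g'] = 8 → {'n': 9, 's': 3, 'u': 9, 'b': 2, 'p': 7, 'v': 3, 'g': 8}
del 's' → {'n': 9, 'u': 9, 'b': 2, 'p': 7, 'v': 3, 'g': 8}
tbl['c'] = tbl['u']+5 = 14 → {'n': 9, 'u': 9, 'b': 2, 'p': 7, 'v': 3, 'g': 8, 'c': 14}

{'n': 9, 'u': 9, 'b': 2, 'p': 7, 'v': 3, 'g': 8, 'c': 14}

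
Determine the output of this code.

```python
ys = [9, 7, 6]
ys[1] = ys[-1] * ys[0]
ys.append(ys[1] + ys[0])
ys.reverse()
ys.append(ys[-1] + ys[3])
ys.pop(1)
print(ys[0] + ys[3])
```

ys[1] = ys[-1]*ys[0] = 6*9 = 54 → [9, 54, 6]
append ys[1]+ys[0] = 54+9 = 63 → [9, 54, 6, 63]
reverse → [63, 6, 54, 9]
append ys[-1]+ys[3] = 9+9 = 18 → [63, 6, 54, 9, 18]
pop(1) removes 6 → [63, 54, 9, 18]
ys[0]+ys[3] = 63+18 = 81

81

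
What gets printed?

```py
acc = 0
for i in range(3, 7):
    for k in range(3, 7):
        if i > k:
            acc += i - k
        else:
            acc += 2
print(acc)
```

30

i=3,k=3: not 3>3, acc = 0+2 = 2
i=3,k=4: not 3>4, acc = 2+2 = 4
i=3,k=5: not 3>5, acc = 4+2 = 6
i=3,k=6: not 3>6, acc = 6+2 = 8
i=4,k=3: 4>3, acc = 8+1 = 9
i=4,k=4: not 4>4, acc = 9+2 = 11
i=4,k=5: not 4>5, acc = 11+2 = 13
i=4,k=6: not 4>6, acc = 13+2 = 15
i=5,k=3: 5>3, acc = 15+2 = 17
i=5,k=4: 5>4, acc = 17+1 = 18
i=5,k=5: not 5>5, acc = 18+2 = 20
i=5,k=6: not 5>6, acc = 20+2 = 22
i=6,k=3: 6>3, acc = 22+3 = 25
i=6,k=4: 6>4, acc = 25+2 = 27
i=6,k=5: 6>5, acc = 27+1 = 28
i=6,k=6: not 6>6, acc = 28+2 = 30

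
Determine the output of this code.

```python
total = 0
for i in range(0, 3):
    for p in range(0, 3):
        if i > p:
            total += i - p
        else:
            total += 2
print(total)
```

i=0,p=0: not 0>0, total = 0+2 = 2
i=0,p=1: not 0>1, total = 2+2 = 4
i=0,p=2: not 0>2, total = 4+2 = 6
i=1,p=0: 1>0, total = 6+1 = 7
i=1,p=1: not 1>1, total = 7+2 = 9
i=1,p=2: not 1>2, total = 9+2 = 11
i=2,p=0: 2>0, total = 11+2 = 13
i=2,p=1: 2>1, total = 13+1 = 14
i=2,p=2: not 2>2, total = 14+2 = 16

16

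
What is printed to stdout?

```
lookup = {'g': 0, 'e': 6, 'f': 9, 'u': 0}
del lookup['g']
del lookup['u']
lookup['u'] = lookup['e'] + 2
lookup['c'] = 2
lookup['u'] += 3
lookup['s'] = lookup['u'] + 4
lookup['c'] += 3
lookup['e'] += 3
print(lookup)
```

del 'g' → {'e': 6, 'f': 9, 'u': 0}
del 'u' → {'e': 6, 'f': 9}
lookup['u'] = lookup['e']+2 = 8 → {'e': 6, 'f': 9, 'u': 8}
lookup['c'] = 2 → {'e': 6, 'f': 9, 'u': 8, 'c': 2}
lookup['u'] = 8+3 = 11 → {'e': 6, 'f': 9, 'u': 11, 'c': 2}
lookup['s'] = lookup['u']+4 = 15 → {'e': 6, 'f': 9, 'u': 11, 'c': 2, 's': 15}
lookup['c'] = 2+3 = 5 → {'e': 6, 'f': 9, 'u': 11, 'c': 5, 's': 15}
lookup['e'] = 6+3 = 9 → {'e': 9, 'f': 9, 'u': 11, 'c': 5, 's': 15}

{'e': 9, 'f': 9, 'u': 11, 'c': 5, 's': 15}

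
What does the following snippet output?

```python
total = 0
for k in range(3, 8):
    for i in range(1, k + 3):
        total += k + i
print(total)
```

k=3,i=1: total = 0+4 = 4
k=3,i=2: total = 4+5 = 9
k=3,i=3: total = 9+6 = 15
k=3,i=4: total = 15+7 = 22
k=3,i=5: total = 22+8 = 30
k=4,i=1: total = 30+5 = 35
k=4,i=2: total = 35+6 = 41
k=4,i=3: total = 41+7 = 48
k=4,i=4: total = 48+8 = 56
k=4,i=5: total = 56+9 = 65
k=4,i=6: total = 65+10 = 75
k=5,i=1: total = 75+6 = 81
k=5,i=2: total = 81+7 = 88
k=5,i=3: total = 88+8 = 96
k=5,i=4: total = 96+9 = 105
k=5,i=5: total = 105+10 = 115
k=5,i=6: total = 115+11 = 126
k=5,i=7: total = 126+12 = 138
k=6,i=1: total = 138+7 = 145
k=6,i=2: total = 145+8 = 153
k=6,i=3: total = 153+9 = 162
k=6,i=4: total = 162+10 = 172
k=6,i=5: total = 172+11 = 183
k=6,i=6: total = 183+12 = 195
k=6,i=7: total = 195+13 = 208
k=6,i=8: total = 208+14 = 222
k=7,i=1: total = 222+8 = 230
k=7,i=2: total = 230+9 = 239
k=7,i=3: total = 239+10 = 249
k=7,i=4: total = 249+11 = 260
k=7,i=5: total = 260+12 = 272
k=7,i=6: total = 272+13 = 285
k=7,i=7: total = 285+14 = 299
k=7,i=8: total = 299+15 = 314
k=7,i=9: total = 314+16 = 330

330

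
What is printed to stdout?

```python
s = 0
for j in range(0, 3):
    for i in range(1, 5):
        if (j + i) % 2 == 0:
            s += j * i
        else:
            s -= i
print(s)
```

j=0,i=1: odd sum, s = 0-1 = -1
j=0,i=2: even sum, s = (-1)+0 = -1
j=0,i=3: odd sum, s = (-1)-3 = -4
j=0,i=4: even sum, s = (-4)+0 = -4
j=1,i=1: even sum, s = (-4)+1 = -3
j=1,i=2: odd sum, s = (-3)-2 = -5
j=1,i=3: even sum, s = (-5)+3 = -2
j=1,i=4: odd sum, s = (-2)-4 = -6
j=2,i=1: odd sum, s = (-6)-1 = -7
j=2,i=2: even sum, s = (-7)+4 = -3
j=2,i=3: odd sum, s = (-3)-3 = -6
j=2,i=4: even sum, s = (-6)+8 = 2

2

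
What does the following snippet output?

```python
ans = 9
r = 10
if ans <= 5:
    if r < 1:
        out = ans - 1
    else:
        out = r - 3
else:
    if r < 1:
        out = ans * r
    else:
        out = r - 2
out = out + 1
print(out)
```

9

ans=9, r=10
ans <= 5 is False; r < 1 is False
→ out = r - 2 = 8
out = 8+1 = 9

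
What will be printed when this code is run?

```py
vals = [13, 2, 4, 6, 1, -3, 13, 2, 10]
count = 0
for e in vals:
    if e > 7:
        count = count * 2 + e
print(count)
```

e=13: >7, count = 0*2+13 = 13
e=2: not >7
e=4: not >7
e=6: not >7
e=1: not >7
e=-3: not >7
e=13: >7, count = 13*2+13 = 39
e=2: not >7
e=10: >7, count = 39*2+10 = 88

88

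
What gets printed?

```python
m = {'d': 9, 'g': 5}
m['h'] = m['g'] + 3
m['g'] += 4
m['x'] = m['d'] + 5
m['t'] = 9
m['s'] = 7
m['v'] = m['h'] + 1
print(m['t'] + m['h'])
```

m['h'] = m['g']+3 = 8 → {'d': 9, 'g': 5, 'h': 8}
m['g'] = 5+4 = 9 → {'d': 9, 'g': 9, 'h': 8}
m['x'] = m['d']+5 = 14 → {'d': 9, 'g': 9, 'h': 8, 'x': 14}
m['t'] = 9 → {'d': 9, 'g': 9, 'h': 8, 'x': 14, 't': 9}
m['s'] = 7 → {'d': 9, 'g': 9, 'h': 8, 'x': 14, 't': 9, 's': 7}
m['v'] = m['h']+1 = 9 → {'d': 9, 'g': 9, 'h': 8, 'x': 14, 't': 9, 's': 7, 'v': 9}
m['t']+m['h'] = 9+8 = 17

17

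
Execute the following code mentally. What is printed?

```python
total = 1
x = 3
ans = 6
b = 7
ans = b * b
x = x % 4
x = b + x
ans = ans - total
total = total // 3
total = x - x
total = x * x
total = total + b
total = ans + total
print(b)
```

7

ans = 7*7 = 49
x = 3%4 = 3
x = 7+3 = 10
ans = 49-1 = 48
total = 1//3 = 0
total = 10-10 = 0
total = 10*10 = 100
total = 100+7 = 107
total = 48+107 = 155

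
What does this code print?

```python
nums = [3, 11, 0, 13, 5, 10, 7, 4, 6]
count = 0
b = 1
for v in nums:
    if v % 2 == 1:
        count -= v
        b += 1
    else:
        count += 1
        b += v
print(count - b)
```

-61

v=3: odd, count = 0-3 = -3; b=2
v=11: odd, count = (-3)-11 = -14; b=3
v=0: not odd, count = (-14)+1 = -13; b=3
v=13: odd, count = (-13)-13 = -26; b=4
v=5: odd, count = (-26)-5 = -31; b=5
v=10: not odd, count = (-31)+1 = -30; b=15
v=7: odd, count = (-30)-7 = -37; b=16
v=4: not odd, count = (-37)+1 = -36; b=20
v=6: not odd, count = (-36)+1 = -35; b=26
count-b = (-35)-26 = -61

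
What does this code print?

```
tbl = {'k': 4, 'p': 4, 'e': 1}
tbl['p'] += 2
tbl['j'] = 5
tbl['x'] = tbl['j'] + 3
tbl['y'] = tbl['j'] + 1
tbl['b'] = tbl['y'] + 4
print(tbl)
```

tbl['p'] = 4+2 = 6 → {'k': 4, 'p': 6, 'e': 1}
tbl['j'] = 5 → {'k': 4, 'p': 6, 'e': 1, 'j': 5}
tbl['x'] = tbl['j']+3 = 8 → {'k': 4, 'p': 6, 'e': 1, 'j': 5, 'x': 8}
tbl['y'] = tbl['j']+1 = 6 → {'k': 4, 'p': 6, 'e': 1, 'j': 5, 'x': 8, 'y': 6}
tbl['b'] = tbl['y']+4 = 10 → {'k': 4, 'p': 6, 'e': 1, 'j': 5, 'x': 8, 'y': 6, 'b': 10}

{'k': 4, 'p': 6, 'e': 1, 'j': 5, 'x': 8, 'y': 6, 'b': 10}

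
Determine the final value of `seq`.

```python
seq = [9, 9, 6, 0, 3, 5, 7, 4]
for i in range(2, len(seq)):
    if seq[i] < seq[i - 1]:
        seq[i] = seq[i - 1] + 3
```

[9, 9, 12, 15, 18, 21, 24, 27]

i=2: 6<9, seq[2] = 9+3 = 12 → [9, 9, 12, 0, 3, 5, 7, 4]
i=3: 0<12, seq[3] = 12+3 = 15 → [9, 9, 12, 15, 3, 5, 7, 4]
i=4: 3<15, seq[4] = 15+3 = 18 → [9, 9, 12, 15, 18, 5, 7, 4]
i=5: 5<18, seq[5] = 18+3 = 21 → [9, 9, 12, 15, 18, 21, 7, 4]
i=6: 7<21, seq[6] = 21+3 = 24 → [9, 9, 12, 15, 18, 21, 24, 4]
i=7: 4<24, seq[7] = 24+3 = 27 → [9, 9, 12, 15, 18, 21, 24, 27]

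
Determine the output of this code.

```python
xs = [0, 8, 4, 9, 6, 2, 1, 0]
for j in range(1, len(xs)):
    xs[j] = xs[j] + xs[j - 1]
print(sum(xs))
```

j=1: xs[1] = 8+0 = 8 → [0, 8, 4, 9, 6, 2, 1, 0]
j=2: xs[2] = 4+8 = 12 → [0, 8, 12, 9, 6, 2, 1, 0]
j=3: xs[3] = 9+12 = 21 → [0, 8, 12, 21, 6, 2, 1, 0]
j=4: xs[4] = 6+21 = 27 → [0, 8, 12, 21, 27, 2, 1, 0]
j=5: xs[5] = 2+27 = 29 → [0, 8, 12, 21, 27, 29, 1, 0]
j=6: xs[6] = 1+29 = 30 → [0, 8, 12, 21, 27, 29, 30, 0]
j=7: xs[7] = 0+30 = 30 → [0, 8, 12, 21, 27, 29, 30, 30]
sum = 157

157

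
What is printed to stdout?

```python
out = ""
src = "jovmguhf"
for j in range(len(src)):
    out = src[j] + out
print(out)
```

fhugmvoj

j=0: prepend 'j' → 'j'
j=1: prepend 'o' → 'oj'
j=2: prepend 'v' → 'voj'
j=3: prepend 'm' → 'mvoj'
j=4: prepend 'g' → 'gmvoj'
j=5: prepend 'u' → 'ugmvoj'
j=6: prepend 'h' → 'hugmvoj'
j=7: prepend 'f' → 'fhugmvoj'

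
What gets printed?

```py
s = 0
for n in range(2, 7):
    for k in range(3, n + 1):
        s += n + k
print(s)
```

n=3,k=3: s = 0+6 = 6
n=4,k=3: s = 6+7 = 13
n=4,k=4: s = 13+8 = 21
n=5,k=3: s = 21+8 = 29
n=5,k=4: s = 29+9 = 38
n=5,k=5: s = 38+10 = 48
n=6,k=3: s = 48+9 = 57
n=6,k=4: s = 57+10 = 67
n=6,k=5: s = 67+11 = 78
n=6,k=6: s = 78+12 = 90

90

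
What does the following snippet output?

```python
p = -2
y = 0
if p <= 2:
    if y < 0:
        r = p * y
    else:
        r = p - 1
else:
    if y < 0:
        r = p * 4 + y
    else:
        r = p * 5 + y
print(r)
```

-3

p=-2, y=0
p <= 2 is True; y < 0 is False
→ r = p - 1 = -3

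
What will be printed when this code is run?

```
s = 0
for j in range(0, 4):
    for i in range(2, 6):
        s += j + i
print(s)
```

j=0,i=2: s = 0+2 = 2
j=0,i=3: s = 2+3 = 5
j=0,i=4: s = 5+4 = 9
j=0,i=5: s = 9+5 = 14
j=1,i=2: s = 14+3 = 17
j=1,i=3: s = 17+4 = 21
j=1,i=4: s = 21+5 = 26
j=1,i=5: s = 26+6 = 32
j=2,i=2: s = 32+4 = 36
j=2,i=3: s = 36+5 = 41
j=2,i=4: s = 41+6 = 47
j=2,i=5: s = 47+7 = 54
j=3,i=2: s = 54+5 = 59
j=3,i=3: s = 59+6 = 65
j=3,i=4: s = 65+7 = 72
j=3,i=5: s = 72+8 = 80

80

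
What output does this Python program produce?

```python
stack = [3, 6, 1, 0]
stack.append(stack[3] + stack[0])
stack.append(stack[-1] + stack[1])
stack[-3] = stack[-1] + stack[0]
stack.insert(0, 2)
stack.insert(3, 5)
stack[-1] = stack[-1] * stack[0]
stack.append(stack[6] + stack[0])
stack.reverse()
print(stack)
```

[5, 18, 3, 12, 1, 5, 6, 3, 2]

append stack[3]+stack[0] = 0+3 = 3 → [3, 6, 1, 0, 3]
append stack[-1]+stack[1] = 3+6 = 9 → [3, 6, 1, 0, 3, 9]
stack[-3] = stack[-1]+stack[0] = 9+3 = 12 → [3, 6, 1, 12, 3, 9]
insert 2 at 0 → [2, 3, 6, 1, 12, 3, 9]
insert 5 at 3 → [2, 3, 6, 5, 1, 12, 3, 9]
stack[-1] = stack[-1]*stack[0] = 9*2 = 18 → [2, 3, 6, 5, 1, 12, 3, 18]
append stack[6]+stack[0] = 3+2 = 5 → [2, 3, 6, 5, 1, 12, 3, 18, 5]
reverse → [5, 18, 3, 12, 1, 5, 6, 3, 2]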